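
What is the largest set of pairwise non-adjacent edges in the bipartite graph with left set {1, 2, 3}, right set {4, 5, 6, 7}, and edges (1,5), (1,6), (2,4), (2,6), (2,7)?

Step 1: List the neighbors of each left vertex:
  1: 5, 6
  2: 4, 6, 7
  3: (none)

Step 2: Greedily match left vertices, then look for augmenting paths:
  Match 1 -- 5
  Match 2 -- 4
  No augmenting path remains.

Step 3: Verify this is maximum:
  Matching has size 2. The vertex set {1, 2} covers every edge and has size 2; any matching has at most one edge per cover vertex, so 2 is maximum (König's theorem).

Maximum matching: {(1,5), (2,4)}
Size: 2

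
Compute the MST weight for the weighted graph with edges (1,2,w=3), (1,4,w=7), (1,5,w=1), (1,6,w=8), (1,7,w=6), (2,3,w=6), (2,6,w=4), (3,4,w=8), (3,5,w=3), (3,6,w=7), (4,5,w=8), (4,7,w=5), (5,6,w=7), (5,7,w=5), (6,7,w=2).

Apply Kruskal's algorithm (sort edges by weight, add if no cycle):

Sorted edges by weight:
  (1,5) w=1
  (6,7) w=2
  (1,2) w=3
  (3,5) w=3
  (2,6) w=4
  (4,7) w=5
  (5,7) w=5
  (1,7) w=6
  (2,3) w=6
  (1,4) w=7
  (3,6) w=7
  (5,6) w=7
  (1,6) w=8
  (3,4) w=8
  (4,5) w=8

Add edge (1,5) w=1 -- no cycle. Running total: 1
Add edge (6,7) w=2 -- no cycle. Running total: 3
Add edge (1,2) w=3 -- no cycle. Running total: 6
Add edge (3,5) w=3 -- no cycle. Running total: 9
Add edge (2,6) w=4 -- no cycle. Running total: 13
Add edge (4,7) w=5 -- no cycle. Running total: 18

MST edges: (1,5,w=1), (6,7,w=2), (1,2,w=3), (3,5,w=3), (2,6,w=4), (4,7,w=5)
Total MST weight: 1 + 2 + 3 + 3 + 4 + 5 = 18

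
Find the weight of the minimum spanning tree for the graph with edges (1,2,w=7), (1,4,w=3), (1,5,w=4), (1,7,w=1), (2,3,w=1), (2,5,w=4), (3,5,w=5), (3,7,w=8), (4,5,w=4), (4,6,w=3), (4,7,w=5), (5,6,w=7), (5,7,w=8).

Apply Kruskal's algorithm (sort edges by weight, add if no cycle):

Sorted edges by weight:
  (1,7) w=1
  (2,3) w=1
  (1,4) w=3
  (4,6) w=3
  (1,5) w=4
  (2,5) w=4
  (4,5) w=4
  (3,5) w=5
  (4,7) w=5
  (1,2) w=7
  (5,6) w=7
  (3,7) w=8
  (5,7) w=8

Add edge (1,7) w=1 -- no cycle. Running total: 1
Add edge (2,3) w=1 -- no cycle. Running total: 2
Add edge (1,4) w=3 -- no cycle. Running total: 5
Add edge (4,6) w=3 -- no cycle. Running total: 8
Add edge (1,5) w=4 -- no cycle. Running total: 12
Add edge (2,5) w=4 -- no cycle. Running total: 16

MST edges: (1,7,w=1), (2,3,w=1), (1,4,w=3), (4,6,w=3), (1,5,w=4), (2,5,w=4)
Total MST weight: 1 + 1 + 3 + 3 + 4 + 4 = 16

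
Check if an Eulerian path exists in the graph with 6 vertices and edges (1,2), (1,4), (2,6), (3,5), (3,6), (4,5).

Step 1: Find the degree of each vertex:
  deg(1) = 2
  deg(2) = 2
  deg(3) = 2
  deg(4) = 2
  deg(5) = 2
  deg(6) = 2

Step 2: Count vertices with odd degree:
  All vertices have even degree (0 odd-degree vertices)

Step 3: Apply Euler's theorem:
  - Eulerian circuit exists iff graph is connected and all vertices have even degree
  - Eulerian path exists iff graph is connected and has 0 or 2 odd-degree vertices

Graph is connected with 0 odd-degree vertices.
Both Eulerian circuit and Eulerian path exist.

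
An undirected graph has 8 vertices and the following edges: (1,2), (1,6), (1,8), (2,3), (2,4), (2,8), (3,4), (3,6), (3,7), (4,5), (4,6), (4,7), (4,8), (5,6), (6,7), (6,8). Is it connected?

Step 1: Build adjacency list from edges:
  1: 2, 6, 8
  2: 1, 3, 4, 8
  3: 2, 4, 6, 7
  4: 2, 3, 5, 6, 7, 8
  5: 4, 6
  6: 1, 3, 4, 5, 7, 8
  7: 3, 4, 6
  8: 1, 2, 4, 6

Step 2: Run BFS/DFS from vertex 1:
  Visited: {1, 2, 6, 8, 3, 4, 5, 7}
  Reached 8 of 8 vertices

Step 3: All 8 vertices reached from vertex 1, so the graph is connected.
Answer: Yes, the graph is connected.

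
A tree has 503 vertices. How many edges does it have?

A tree on n vertices always has exactly n - 1 edges.
For n = 503: edges = 503 - 1 = 502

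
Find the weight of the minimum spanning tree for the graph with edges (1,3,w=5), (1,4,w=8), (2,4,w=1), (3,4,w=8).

Apply Kruskal's algorithm (sort edges by weight, add if no cycle):

Sorted edges by weight:
  (2,4) w=1
  (1,3) w=5
  (1,4) w=8
  (3,4) w=8

Add edge (2,4) w=1 -- no cycle. Running total: 1
Add edge (1,3) w=5 -- no cycle. Running total: 6
Add edge (1,4) w=8 -- no cycle. Running total: 14

MST edges: (2,4,w=1), (1,3,w=5), (1,4,w=8)
Total MST weight: 1 + 5 + 8 = 14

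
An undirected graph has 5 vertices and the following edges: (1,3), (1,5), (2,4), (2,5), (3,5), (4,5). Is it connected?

Step 1: Build adjacency list from edges:
  1: 3, 5
  2: 4, 5
  3: 1, 5
  4: 2, 5
  5: 1, 2, 3, 4

Step 2: Run BFS/DFS from vertex 1:
  Visited: {1, 3, 5, 2, 4}
  Reached 5 of 5 vertices

Step 3: All 5 vertices reached from vertex 1, so the graph is connected.
Answer: Yes, the graph is connected.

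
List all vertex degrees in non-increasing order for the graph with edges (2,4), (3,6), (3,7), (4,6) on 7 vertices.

Step 1: Count edges incident to each vertex:
  deg(1) = 0 (neighbors: none)
  deg(2) = 1 (neighbors: 4)
  deg(3) = 2 (neighbors: 6, 7)
  deg(4) = 2 (neighbors: 2, 6)
  deg(5) = 0 (neighbors: none)
  deg(6) = 2 (neighbors: 3, 4)
  deg(7) = 1 (neighbors: 3)

Step 2: Sort degrees in non-increasing order:
  Degrees: [0, 1, 2, 2, 0, 2, 1] -> sorted: [2, 2, 2, 1, 1, 0, 0]

Degree sequence: [2, 2, 2, 1, 1, 0, 0]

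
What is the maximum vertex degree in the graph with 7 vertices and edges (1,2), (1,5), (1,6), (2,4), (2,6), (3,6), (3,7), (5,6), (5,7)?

Step 1: Count edges incident to each vertex:
  deg(1) = 3 (neighbors: 2, 5, 6)
  deg(2) = 3 (neighbors: 1, 4, 6)
  deg(3) = 2 (neighbors: 6, 7)
  deg(4) = 1 (neighbors: 2)
  deg(5) = 3 (neighbors: 1, 6, 7)
  deg(6) = 4 (neighbors: 1, 2, 3, 5)
  deg(7) = 2 (neighbors: 3, 5)

Step 2: Find maximum:
  max(3, 3, 2, 1, 3, 4, 2) = 4 (vertex 6)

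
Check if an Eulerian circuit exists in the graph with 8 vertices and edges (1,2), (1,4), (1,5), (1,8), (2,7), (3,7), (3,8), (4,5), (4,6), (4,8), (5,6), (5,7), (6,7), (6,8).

Step 1: Find the degree of each vertex:
  deg(1) = 4
  deg(2) = 2
  deg(3) = 2
  deg(4) = 4
  deg(5) = 4
  deg(6) = 4
  deg(7) = 4
  deg(8) = 4

Step 2: Count vertices with odd degree:
  All vertices have even degree (0 odd-degree vertices)

Step 3: Apply Euler's theorem:
  - Eulerian circuit exists iff graph is connected and all vertices have even degree
  - Eulerian path exists iff graph is connected and has 0 or 2 odd-degree vertices

Graph is connected with 0 odd-degree vertices.
Both Eulerian circuit and Eulerian path exist.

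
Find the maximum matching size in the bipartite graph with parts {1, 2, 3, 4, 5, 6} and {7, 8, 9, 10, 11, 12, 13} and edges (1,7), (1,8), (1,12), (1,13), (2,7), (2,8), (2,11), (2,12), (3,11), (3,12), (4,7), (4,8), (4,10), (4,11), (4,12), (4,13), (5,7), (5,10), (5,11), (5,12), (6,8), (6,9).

Step 1: List the neighbors of each left vertex:
  1: 7, 8, 12, 13
  2: 7, 8, 11, 12
  3: 11, 12
  4: 7, 8, 10, 11, 12, 13
  5: 7, 10, 11, 12
  6: 8, 9

Step 2: Greedily match left vertices, then look for augmenting paths:
  Match 1 -- 7
  Match 2 -- 8
  Match 3 -- 11
  Match 4 -- 10
  Match 5 -- 12
  Match 6 -- 9
  No augmenting path remains.

Step 3: Verify this is maximum:
  Matching size 6 = min(|L|, |R|) = min(6, 7), which is an upper bound, so this matching is maximum.

Maximum matching: {(1,7), (2,8), (3,11), (4,10), (5,12), (6,9)}
Size: 6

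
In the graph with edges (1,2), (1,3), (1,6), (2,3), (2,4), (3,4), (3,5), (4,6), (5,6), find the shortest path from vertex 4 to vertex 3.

Step 1: Build adjacency list:
  1: 2, 3, 6
  2: 1, 3, 4
  3: 1, 2, 4, 5
  4: 2, 3, 6
  5: 3, 6
  6: 1, 4, 5

Step 2: BFS from vertex 4 to find shortest path to 3:
  vertex 2 reached at distance 1
  vertex 3 reached at distance 1

Step 3: Shortest path: 4 -> 3
Path length: 1 edge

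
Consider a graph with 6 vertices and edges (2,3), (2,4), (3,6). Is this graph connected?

Step 1: Build adjacency list from edges:
  1: (none)
  2: 3, 4
  3: 2, 6
  4: 2
  5: (none)
  6: 3

Step 2: Run BFS/DFS from vertex 1:
  Visited: {1}
  Reached 1 of 6 vertices

Step 3: Only 1 of 6 vertices reached. Graph is disconnected.
Connected components: {1}, {2, 3, 4, 6}, {5}
Answer: No, the graph is not connected (3 components).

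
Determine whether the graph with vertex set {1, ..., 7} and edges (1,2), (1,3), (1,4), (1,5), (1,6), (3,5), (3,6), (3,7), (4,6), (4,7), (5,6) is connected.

Step 1: Build adjacency list from edges:
  1: 2, 3, 4, 5, 6
  2: 1
  3: 1, 5, 6, 7
  4: 1, 6, 7
  5: 1, 3, 6
  6: 1, 3, 4, 5
  7: 3, 4

Step 2: Run BFS/DFS from vertex 1:
  Visited: {1, 2, 3, 4, 5, 6, 7}
  Reached 7 of 7 vertices

Step 3: All 7 vertices reached from vertex 1, so the graph is connected.
Answer: Yes, the graph is connected.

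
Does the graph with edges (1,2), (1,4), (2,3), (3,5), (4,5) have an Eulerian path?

Step 1: Find the degree of each vertex:
  deg(1) = 2
  deg(2) = 2
  deg(3) = 2
  deg(4) = 2
  deg(5) = 2

Step 2: Count vertices with odd degree:
  All vertices have even degree (0 odd-degree vertices)

Step 3: Apply Euler's theorem:
  - Eulerian circuit exists iff graph is connected and all vertices have even degree
  - Eulerian path exists iff graph is connected and has 0 or 2 odd-degree vertices

Graph is connected with 0 odd-degree vertices.
Both Eulerian circuit and Eulerian path exist.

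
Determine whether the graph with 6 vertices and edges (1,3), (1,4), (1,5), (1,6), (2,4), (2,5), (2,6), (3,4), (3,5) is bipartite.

Step 1: Attempt 2-coloring using BFS:
  Start at vertex 1, assign color 0
  Color vertex 3 with color 1 (neighbor of 1)
  Color vertex 4 with color 1 (neighbor of 1)
  Color vertex 5 with color 1 (neighbor of 1)
  Color vertex 6 with color 1 (neighbor of 1)

Step 2: Conflict found! Vertices 3 and 4 are adjacent but have the same color.
This means the graph contains an odd cycle.

The graph is NOT bipartite.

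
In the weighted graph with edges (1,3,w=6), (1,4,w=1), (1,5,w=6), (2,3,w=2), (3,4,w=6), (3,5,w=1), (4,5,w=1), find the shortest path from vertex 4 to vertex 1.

Step 1: Build adjacency list with weights:
  1: 3(w=6), 4(w=1), 5(w=6)
  2: 3(w=2)
  3: 1(w=6), 2(w=2), 4(w=6), 5(w=1)
  4: 1(w=1), 3(w=6), 5(w=1)
  5: 1(w=6), 3(w=1), 4(w=1)

Step 2: Apply Dijkstra's algorithm from vertex 4:
  Visit vertex 4 (distance=0)
    Update dist[1] = 1
    Update dist[3] = 6
    Update dist[5] = 1
  Visit vertex 1 (distance=1)

Step 3: Shortest path: 4 -> 1
Total weight: 1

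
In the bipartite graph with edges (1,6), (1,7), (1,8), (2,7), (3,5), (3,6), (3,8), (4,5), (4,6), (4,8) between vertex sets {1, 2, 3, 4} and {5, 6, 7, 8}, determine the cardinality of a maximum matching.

Step 1: List the neighbors of each left vertex:
  1: 6, 7, 8
  2: 7
  3: 5, 6, 8
  4: 5, 6, 8

Step 2: Greedily match left vertices, then look for augmenting paths:
  Match 1 -- 6
  Match 2 -- 7
  Match 3 -- 5
  Match 4 -- 8
  No augmenting path remains.

Step 3: Verify this is maximum:
  Matching size 4 = min(|L|, |R|) = min(4, 4), which is an upper bound, so this matching is maximum.

Maximum matching: {(1,6), (2,7), (3,5), (4,8)}
Size: 4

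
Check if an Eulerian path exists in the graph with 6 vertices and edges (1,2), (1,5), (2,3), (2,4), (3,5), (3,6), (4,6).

Step 1: Find the degree of each vertex:
  deg(1) = 2
  deg(2) = 3
  deg(3) = 3
  deg(4) = 2
  deg(5) = 2
  deg(6) = 2

Step 2: Count vertices with odd degree:
  Odd-degree vertices: 2, 3 (2 total)

Step 3: Apply Euler's theorem:
  - Eulerian circuit exists iff graph is connected and all vertices have even degree
  - Eulerian path exists iff graph is connected and has 0 or 2 odd-degree vertices

Graph is connected with exactly 2 odd-degree vertices (2, 3).
Eulerian path exists (starting and ending at the odd-degree vertices), but no Eulerian circuit.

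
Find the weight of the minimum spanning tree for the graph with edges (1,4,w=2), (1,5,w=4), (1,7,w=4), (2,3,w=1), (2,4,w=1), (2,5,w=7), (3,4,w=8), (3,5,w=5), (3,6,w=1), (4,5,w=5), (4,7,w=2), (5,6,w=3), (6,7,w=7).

Apply Kruskal's algorithm (sort edges by weight, add if no cycle):

Sorted edges by weight:
  (2,4) w=1
  (2,3) w=1
  (3,6) w=1
  (1,4) w=2
  (4,7) w=2
  (5,6) w=3
  (1,7) w=4
  (1,5) w=4
  (3,5) w=5
  (4,5) w=5
  (2,5) w=7
  (6,7) w=7
  (3,4) w=8

Add edge (2,4) w=1 -- no cycle. Running total: 1
Add edge (2,3) w=1 -- no cycle. Running total: 2
Add edge (3,6) w=1 -- no cycle. Running total: 3
Add edge (1,4) w=2 -- no cycle. Running total: 5
Add edge (4,7) w=2 -- no cycle. Running total: 7
Add edge (5,6) w=3 -- no cycle. Running total: 10

MST edges: (2,4,w=1), (2,3,w=1), (3,6,w=1), (1,4,w=2), (4,7,w=2), (5,6,w=3)
Total MST weight: 1 + 1 + 1 + 2 + 2 + 3 = 10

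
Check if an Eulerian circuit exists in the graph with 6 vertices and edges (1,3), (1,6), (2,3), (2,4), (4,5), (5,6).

Step 1: Find the degree of each vertex:
  deg(1) = 2
  deg(2) = 2
  deg(3) = 2
  deg(4) = 2
  deg(5) = 2
  deg(6) = 2

Step 2: Count vertices with odd degree:
  All vertices have even degree (0 odd-degree vertices)

Step 3: Apply Euler's theorem:
  - Eulerian circuit exists iff graph is connected and all vertices have even degree
  - Eulerian path exists iff graph is connected and has 0 or 2 odd-degree vertices

Graph is connected with 0 odd-degree vertices.
Both Eulerian circuit and Eulerian path exist.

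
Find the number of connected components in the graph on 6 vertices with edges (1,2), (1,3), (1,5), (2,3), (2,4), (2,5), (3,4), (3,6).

Step 1: Build adjacency list from edges:
  1: 2, 3, 5
  2: 1, 3, 4, 5
  3: 1, 2, 4, 6
  4: 2, 3
  5: 1, 2
  6: 3

Step 2: Run BFS/DFS from vertex 1:
  Visited: {1, 2, 3, 5, 4, 6}
  Reached 6 of 6 vertices

Step 3: All 6 vertices reached from vertex 1, so the graph is connected.
Number of connected components: 1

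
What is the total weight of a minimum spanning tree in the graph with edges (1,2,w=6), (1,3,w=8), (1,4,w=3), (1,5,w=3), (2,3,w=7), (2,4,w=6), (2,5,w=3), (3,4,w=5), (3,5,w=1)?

Apply Kruskal's algorithm (sort edges by weight, add if no cycle):

Sorted edges by weight:
  (3,5) w=1
  (1,4) w=3
  (1,5) w=3
  (2,5) w=3
  (3,4) w=5
  (1,2) w=6
  (2,4) w=6
  (2,3) w=7
  (1,3) w=8

Add edge (3,5) w=1 -- no cycle. Running total: 1
Add edge (1,4) w=3 -- no cycle. Running total: 4
Add edge (1,5) w=3 -- no cycle. Running total: 7
Add edge (2,5) w=3 -- no cycle. Running total: 10

MST edges: (3,5,w=1), (1,4,w=3), (1,5,w=3), (2,5,w=3)
Total MST weight: 1 + 3 + 3 + 3 = 10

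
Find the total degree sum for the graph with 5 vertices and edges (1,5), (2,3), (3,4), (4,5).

Step 1: Count edges incident to each vertex:
  deg(1) = 1 (neighbors: 5)
  deg(2) = 1 (neighbors: 3)
  deg(3) = 2 (neighbors: 2, 4)
  deg(4) = 2 (neighbors: 3, 5)
  deg(5) = 2 (neighbors: 1, 4)

Step 2: Sum all degrees:
  1 + 1 + 2 + 2 + 2 = 8

Verification: sum of degrees = 2 * |E| = 2 * 4 = 8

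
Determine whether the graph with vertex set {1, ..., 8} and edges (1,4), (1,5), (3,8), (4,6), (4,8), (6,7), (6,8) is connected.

Step 1: Build adjacency list from edges:
  1: 4, 5
  2: (none)
  3: 8
  4: 1, 6, 8
  5: 1
  6: 4, 7, 8
  7: 6
  8: 3, 4, 6

Step 2: Run BFS/DFS from vertex 1:
  Visited: {1, 4, 5, 6, 8, 7, 3}
  Reached 7 of 8 vertices

Step 3: Only 7 of 8 vertices reached. Graph is disconnected.
Connected components: {1, 3, 4, 5, 6, 7, 8}, {2}
Answer: No, the graph is not connected (2 components).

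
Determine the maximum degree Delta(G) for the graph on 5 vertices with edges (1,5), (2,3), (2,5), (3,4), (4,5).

Step 1: Count edges incident to each vertex:
  deg(1) = 1 (neighbors: 5)
  deg(2) = 2 (neighbors: 3, 5)
  deg(3) = 2 (neighbors: 2, 4)
  deg(4) = 2 (neighbors: 3, 5)
  deg(5) = 3 (neighbors: 1, 2, 4)

Step 2: Find maximum:
  max(1, 2, 2, 2, 3) = 3 (vertex 5)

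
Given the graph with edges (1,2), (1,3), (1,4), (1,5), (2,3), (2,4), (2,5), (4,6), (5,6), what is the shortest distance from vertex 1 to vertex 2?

Step 1: Build adjacency list:
  1: 2, 3, 4, 5
  2: 1, 3, 4, 5
  3: 1, 2
  4: 1, 2, 6
  5: 1, 2, 6
  6: 4, 5

Step 2: BFS from vertex 1 to find shortest path to 2:
  vertex 2 reached at distance 1

Step 3: Shortest path: 1 -> 2
Path length: 1 edge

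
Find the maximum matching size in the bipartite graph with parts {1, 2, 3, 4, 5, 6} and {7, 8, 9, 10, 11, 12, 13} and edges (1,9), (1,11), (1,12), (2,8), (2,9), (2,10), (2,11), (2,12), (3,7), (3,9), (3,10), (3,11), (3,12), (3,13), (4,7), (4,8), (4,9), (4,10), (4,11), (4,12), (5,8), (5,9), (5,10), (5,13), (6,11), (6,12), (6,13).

Step 1: List the neighbors of each left vertex:
  1: 9, 11, 12
  2: 8, 9, 10, 11, 12
  3: 7, 9, 10, 11, 12, 13
  4: 7, 8, 9, 10, 11, 12
  5: 8, 9, 10, 13
  6: 11, 12, 13

Step 2: Greedily match left vertices, then look for augmenting paths:
  Match 1 -- 9
  Match 2 -- 8
  Match 3 -- 7
  Match 4 -- 10
  Match 5 -- 13
  Match 6 -- 11
  No augmenting path remains.

Step 3: Verify this is maximum:
  Matching size 6 = min(|L|, |R|) = min(6, 7), which is an upper bound, so this matching is maximum.

Maximum matching: {(1,9), (2,8), (3,7), (4,10), (5,13), (6,11)}
Size: 6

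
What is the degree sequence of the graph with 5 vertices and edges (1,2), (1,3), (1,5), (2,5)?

Step 1: Count edges incident to each vertex:
  deg(1) = 3 (neighbors: 2, 3, 5)
  deg(2) = 2 (neighbors: 1, 5)
  deg(3) = 1 (neighbors: 1)
  deg(4) = 0 (neighbors: none)
  deg(5) = 2 (neighbors: 1, 2)

Step 2: Sort degrees in non-increasing order:
  Degrees: [3, 2, 1, 0, 2] -> sorted: [3, 2, 2, 1, 0]

Degree sequence: [3, 2, 2, 1, 0]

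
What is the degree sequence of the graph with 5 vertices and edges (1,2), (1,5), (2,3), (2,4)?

Step 1: Count edges incident to each vertex:
  deg(1) = 2 (neighbors: 2, 5)
  deg(2) = 3 (neighbors: 1, 3, 4)
  deg(3) = 1 (neighbors: 2)
  deg(4) = 1 (neighbors: 2)
  deg(5) = 1 (neighbors: 1)

Step 2: Sort degrees in non-increasing order:
  Degrees: [2, 3, 1, 1, 1] -> sorted: [3, 2, 1, 1, 1]

Degree sequence: [3, 2, 1, 1, 1]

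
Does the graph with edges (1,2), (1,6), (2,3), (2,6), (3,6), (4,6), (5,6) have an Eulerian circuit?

Step 1: Find the degree of each vertex:
  deg(1) = 2
  deg(2) = 3
  deg(3) = 2
  deg(4) = 1
  deg(5) = 1
  deg(6) = 5

Step 2: Count vertices with odd degree:
  Odd-degree vertices: 2, 4, 5, 6 (4 total)

Step 3: Apply Euler's theorem:
  - Eulerian circuit exists iff graph is connected and all vertices have even degree
  - Eulerian path exists iff graph is connected and has 0 or 2 odd-degree vertices

Graph has 4 odd-degree vertices (need 0 or 2).
Neither Eulerian path nor Eulerian circuit exists.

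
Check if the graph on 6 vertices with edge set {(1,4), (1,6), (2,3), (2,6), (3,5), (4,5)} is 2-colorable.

Step 1: Attempt 2-coloring using BFS:
  Start at vertex 1, assign color 0
  Color vertex 4 with color 1 (neighbor of 1)
  Color vertex 6 with color 1 (neighbor of 1)
  Color vertex 5 with color 0 (neighbor of 4)
  Color vertex 2 with color 0 (neighbor of 6)
  Color vertex 3 with color 1 (neighbor of 5)

Step 2: 2-coloring succeeded. No conflicts found.
  Set A (color 0): {1, 2, 5}
  Set B (color 1): {3, 4, 6}

The graph is bipartite with partition {1, 2, 5}, {3, 4, 6}.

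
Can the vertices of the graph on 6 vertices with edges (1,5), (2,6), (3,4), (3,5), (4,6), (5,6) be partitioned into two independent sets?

Step 1: Attempt 2-coloring using BFS:
  Start at vertex 1, assign color 0
  Color vertex 5 with color 1 (neighbor of 1)
  Color vertex 3 with color 0 (neighbor of 5)
  Color vertex 6 with color 0 (neighbor of 5)
  Color vertex 4 with color 1 (neighbor of 3)
  Color vertex 2 with color 1 (neighbor of 6)

Step 2: 2-coloring succeeded. No conflicts found.
  Set A (color 0): {1, 3, 6}
  Set B (color 1): {2, 4, 5}

The graph is bipartite with partition {1, 3, 6}, {2, 4, 5}.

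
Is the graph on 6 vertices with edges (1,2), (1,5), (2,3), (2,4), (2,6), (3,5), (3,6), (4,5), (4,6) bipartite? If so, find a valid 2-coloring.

Step 1: Attempt 2-coloring using BFS:
  Start at vertex 1, assign color 0
  Color vertex 2 with color 1 (neighbor of 1)
  Color vertex 5 with color 1 (neighbor of 1)
  Color vertex 3 with color 0 (neighbor of 2)
  Color vertex 4 with color 0 (neighbor of 2)
  Color vertex 6 with color 0 (neighbor of 2)

Step 2: Conflict found! Vertices 3 and 6 are adjacent but have the same color.
This means the graph contains an odd cycle.

The graph is NOT bipartite.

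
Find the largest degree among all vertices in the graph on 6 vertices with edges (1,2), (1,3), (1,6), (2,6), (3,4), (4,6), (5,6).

Step 1: Count edges incident to each vertex:
  deg(1) = 3 (neighbors: 2, 3, 6)
  deg(2) = 2 (neighbors: 1, 6)
  deg(3) = 2 (neighbors: 1, 4)
  deg(4) = 2 (neighbors: 3, 6)
  deg(5) = 1 (neighbors: 6)
  deg(6) = 4 (neighbors: 1, 2, 4, 5)

Step 2: Find maximum:
  max(3, 2, 2, 2, 1, 4) = 4 (vertex 6)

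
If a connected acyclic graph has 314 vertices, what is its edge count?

A tree on n vertices always has exactly n - 1 edges.
For n = 314: edges = 314 - 1 = 313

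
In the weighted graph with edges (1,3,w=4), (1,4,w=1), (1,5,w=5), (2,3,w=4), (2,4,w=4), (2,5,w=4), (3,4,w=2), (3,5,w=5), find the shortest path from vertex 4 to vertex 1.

Step 1: Build adjacency list with weights:
  1: 3(w=4), 4(w=1), 5(w=5)
  2: 3(w=4), 4(w=4), 5(w=4)
  3: 1(w=4), 2(w=4), 4(w=2), 5(w=5)
  4: 1(w=1), 2(w=4), 3(w=2)
  5: 1(w=5), 2(w=4), 3(w=5)

Step 2: Apply Dijkstra's algorithm from vertex 4:
  Visit vertex 4 (distance=0)
    Update dist[1] = 1
    Update dist[2] = 4
    Update dist[3] = 2
  Visit vertex 1 (distance=1)
    Update dist[5] = 6

Step 3: Shortest path: 4 -> 1
Total weight: 1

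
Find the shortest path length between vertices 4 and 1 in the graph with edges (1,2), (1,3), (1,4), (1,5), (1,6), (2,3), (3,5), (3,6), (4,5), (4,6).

Step 1: Build adjacency list:
  1: 2, 3, 4, 5, 6
  2: 1, 3
  3: 1, 2, 5, 6
  4: 1, 5, 6
  5: 1, 3, 4
  6: 1, 3, 4

Step 2: BFS from vertex 4 to find shortest path to 1:
  vertex 1 reached at distance 1

Step 3: Shortest path: 4 -> 1
Path length: 1 edge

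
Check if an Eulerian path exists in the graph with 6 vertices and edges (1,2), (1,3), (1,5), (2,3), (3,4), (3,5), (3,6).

Step 1: Find the degree of each vertex:
  deg(1) = 3
  deg(2) = 2
  deg(3) = 5
  deg(4) = 1
  deg(5) = 2
  deg(6) = 1

Step 2: Count vertices with odd degree:
  Odd-degree vertices: 1, 3, 4, 6 (4 total)

Step 3: Apply Euler's theorem:
  - Eulerian circuit exists iff graph is connected and all vertices have even degree
  - Eulerian path exists iff graph is connected and has 0 or 2 odd-degree vertices

Graph has 4 odd-degree vertices (need 0 or 2).
Neither Eulerian path nor Eulerian circuit exists.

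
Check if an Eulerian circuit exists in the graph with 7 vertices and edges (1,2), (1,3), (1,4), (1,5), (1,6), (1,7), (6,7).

Step 1: Find the degree of each vertex:
  deg(1) = 6
  deg(2) = 1
  deg(3) = 1
  deg(4) = 1
  deg(5) = 1
  deg(6) = 2
  deg(7) = 2

Step 2: Count vertices with odd degree:
  Odd-degree vertices: 2, 3, 4, 5 (4 total)

Step 3: Apply Euler's theorem:
  - Eulerian circuit exists iff graph is connected and all vertices have even degree
  - Eulerian path exists iff graph is connected and has 0 or 2 odd-degree vertices

Graph has 4 odd-degree vertices (need 0 or 2).
Neither Eulerian path nor Eulerian circuit exists.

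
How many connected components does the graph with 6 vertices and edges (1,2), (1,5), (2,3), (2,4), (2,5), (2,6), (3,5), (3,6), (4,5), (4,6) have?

Step 1: Build adjacency list from edges:
  1: 2, 5
  2: 1, 3, 4, 5, 6
  3: 2, 5, 6
  4: 2, 5, 6
  5: 1, 2, 3, 4
  6: 2, 3, 4

Step 2: Run BFS/DFS from vertex 1:
  Visited: {1, 2, 5, 3, 4, 6}
  Reached 6 of 6 vertices

Step 3: All 6 vertices reached from vertex 1, so the graph is connected.
Number of connected components: 1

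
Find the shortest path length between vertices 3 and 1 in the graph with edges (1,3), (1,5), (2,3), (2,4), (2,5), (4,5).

Step 1: Build adjacency list:
  1: 3, 5
  2: 3, 4, 5
  3: 1, 2
  4: 2, 5
  5: 1, 2, 4

Step 2: BFS from vertex 3 to find shortest path to 1:
  vertex 1 reached at distance 1

Step 3: Shortest path: 3 -> 1
Path length: 1 edge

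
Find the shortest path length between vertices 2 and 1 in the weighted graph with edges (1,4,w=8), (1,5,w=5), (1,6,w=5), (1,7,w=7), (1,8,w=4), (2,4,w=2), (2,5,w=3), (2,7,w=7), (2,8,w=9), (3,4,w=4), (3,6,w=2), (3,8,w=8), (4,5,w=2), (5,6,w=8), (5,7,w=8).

Step 1: Build adjacency list with weights:
  1: 4(w=8), 5(w=5), 6(w=5), 7(w=7), 8(w=4)
  2: 4(w=2), 5(w=3), 7(w=7), 8(w=9)
  3: 4(w=4), 6(w=2), 8(w=8)
  4: 1(w=8), 2(w=2), 3(w=4), 5(w=2)
  5: 1(w=5), 2(w=3), 4(w=2), 6(w=8), 7(w=8)
  6: 1(w=5), 3(w=2), 5(w=8)
  7: 1(w=7), 2(w=7), 5(w=8)
  8: 1(w=4), 2(w=9), 3(w=8)

Step 2: Apply Dijkstra's algorithm from vertex 2:
  Visit vertex 2 (distance=0)
    Update dist[4] = 2
    Update dist[5] = 3
    Update dist[7] = 7
    Update dist[8] = 9
  Visit vertex 4 (distance=2)
    Update dist[1] = 10
    Update dist[3] = 6
  Visit vertex 5 (distance=3)
    Update dist[1] = 8
    Update dist[6] = 11
  Visit vertex 3 (distance=6)
    Update dist[6] = 8
  Visit vertex 7 (distance=7)
  Visit vertex 1 (distance=8)

Step 3: Shortest path: 2 -> 5 -> 1
Total weight: 3 + 5 = 8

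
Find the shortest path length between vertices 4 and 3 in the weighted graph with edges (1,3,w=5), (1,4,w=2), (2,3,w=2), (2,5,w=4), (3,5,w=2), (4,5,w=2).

Step 1: Build adjacency list with weights:
  1: 3(w=5), 4(w=2)
  2: 3(w=2), 5(w=4)
  3: 1(w=5), 2(w=2), 5(w=2)
  4: 1(w=2), 5(w=2)
  5: 2(w=4), 3(w=2), 4(w=2)

Step 2: Apply Dijkstra's algorithm from vertex 4:
  Visit vertex 4 (distance=0)
    Update dist[1] = 2
    Update dist[5] = 2
  Visit vertex 1 (distance=2)
    Update dist[3] = 7
  Visit vertex 5 (distance=2)
    Update dist[2] = 6
    Update dist[3] = 4
  Visit vertex 3 (distance=4)

Step 3: Shortest path: 4 -> 5 -> 3
Total weight: 2 + 2 = 4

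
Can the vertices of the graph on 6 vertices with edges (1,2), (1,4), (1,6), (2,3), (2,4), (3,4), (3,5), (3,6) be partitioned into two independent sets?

Step 1: Attempt 2-coloring using BFS:
  Start at vertex 1, assign color 0
  Color vertex 2 with color 1 (neighbor of 1)
  Color vertex 4 with color 1 (neighbor of 1)
  Color vertex 6 with color 1 (neighbor of 1)
  Color vertex 3 with color 0 (neighbor of 2)

Step 2: Conflict found! Vertices 2 and 4 are adjacent but have the same color.
This means the graph contains an odd cycle.

The graph is NOT bipartite.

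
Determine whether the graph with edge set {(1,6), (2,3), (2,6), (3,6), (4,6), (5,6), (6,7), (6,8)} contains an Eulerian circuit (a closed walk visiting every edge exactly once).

Step 1: Find the degree of each vertex:
  deg(1) = 1
  deg(2) = 2
  deg(3) = 2
  deg(4) = 1
  deg(5) = 1
  deg(6) = 7
  deg(7) = 1
  deg(8) = 1

Step 2: Count vertices with odd degree:
  Odd-degree vertices: 1, 4, 5, 6, 7, 8 (6 total)

Step 3: Apply Euler's theorem:
  - Eulerian circuit exists iff graph is connected and all vertices have even degree
  - Eulerian path exists iff graph is connected and has 0 or 2 odd-degree vertices

Graph has 6 odd-degree vertices (need 0 or 2).
Neither Eulerian path nor Eulerian circuit exists.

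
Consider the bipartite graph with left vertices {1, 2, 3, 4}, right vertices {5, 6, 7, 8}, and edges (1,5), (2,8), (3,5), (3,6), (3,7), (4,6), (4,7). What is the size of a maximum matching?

Step 1: List the neighbors of each left vertex:
  1: 5
  2: 8
  3: 5, 6, 7
  4: 6, 7

Step 2: Greedily match left vertices, then look for augmenting paths:
  Match 1 -- 5
  Match 2 -- 8
  Match 3 -- 6
  Match 4 -- 7
  No augmenting path remains.

Step 3: Verify this is maximum:
  Matching size 4 = min(|L|, |R|) = min(4, 4), which is an upper bound, so this matching is maximum.

Maximum matching: {(1,5), (2,8), (3,6), (4,7)}
Size: 4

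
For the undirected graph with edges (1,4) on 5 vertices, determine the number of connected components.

Step 1: Build adjacency list from edges:
  1: 4
  2: (none)
  3: (none)
  4: 1
  5: (none)

Step 2: Run BFS/DFS from vertex 1:
  Visited: {1, 4}
  Reached 2 of 5 vertices

Step 3: Only 2 of 5 vertices reached. Graph is disconnected.
Connected components: {1, 4}, {2}, {3}, {5}
Number of connected components: 4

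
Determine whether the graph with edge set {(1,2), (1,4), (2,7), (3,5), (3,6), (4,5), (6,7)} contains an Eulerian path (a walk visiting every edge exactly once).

Step 1: Find the degree of each vertex:
  deg(1) = 2
  deg(2) = 2
  deg(3) = 2
  deg(4) = 2
  deg(5) = 2
  deg(6) = 2
  deg(7) = 2

Step 2: Count vertices with odd degree:
  All vertices have even degree (0 odd-degree vertices)

Step 3: Apply Euler's theorem:
  - Eulerian circuit exists iff graph is connected and all vertices have even degree
  - Eulerian path exists iff graph is connected and has 0 or 2 odd-degree vertices

Graph is connected with 0 odd-degree vertices.
Both Eulerian circuit and Eulerian path exist.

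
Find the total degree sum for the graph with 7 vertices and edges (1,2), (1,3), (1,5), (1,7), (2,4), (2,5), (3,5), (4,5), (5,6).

Step 1: Count edges incident to each vertex:
  deg(1) = 4 (neighbors: 2, 3, 5, 7)
  deg(2) = 3 (neighbors: 1, 4, 5)
  deg(3) = 2 (neighbors: 1, 5)
  deg(4) = 2 (neighbors: 2, 5)
  deg(5) = 5 (neighbors: 1, 2, 3, 4, 6)
  deg(6) = 1 (neighbors: 5)
  deg(7) = 1 (neighbors: 1)

Step 2: Sum all degrees:
  4 + 3 + 2 + 2 + 5 + 1 + 1 = 18

Verification: sum of degrees = 2 * |E| = 2 * 9 = 18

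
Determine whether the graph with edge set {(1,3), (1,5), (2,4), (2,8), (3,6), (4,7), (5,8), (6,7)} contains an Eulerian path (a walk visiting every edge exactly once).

Step 1: Find the degree of each vertex:
  deg(1) = 2
  deg(2) = 2
  deg(3) = 2
  deg(4) = 2
  deg(5) = 2
  deg(6) = 2
  deg(7) = 2
  deg(8) = 2

Step 2: Count vertices with odd degree:
  All vertices have even degree (0 odd-degree vertices)

Step 3: Apply Euler's theorem:
  - Eulerian circuit exists iff graph is connected and all vertices have even degree
  - Eulerian path exists iff graph is connected and has 0 or 2 odd-degree vertices

Graph is connected with 0 odd-degree vertices.
Both Eulerian circuit and Eulerian path exist.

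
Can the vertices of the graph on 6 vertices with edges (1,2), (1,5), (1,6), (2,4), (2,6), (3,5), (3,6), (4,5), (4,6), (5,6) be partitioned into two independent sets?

Step 1: Attempt 2-coloring using BFS:
  Start at vertex 1, assign color 0
  Color vertex 2 with color 1 (neighbor of 1)
  Color vertex 5 with color 1 (neighbor of 1)
  Color vertex 6 with color 1 (neighbor of 1)
  Color vertex 4 with color 0 (neighbor of 2)

Step 2: Conflict found! Vertices 2 and 6 are adjacent but have the same color.
This means the graph contains an odd cycle.

The graph is NOT bipartite.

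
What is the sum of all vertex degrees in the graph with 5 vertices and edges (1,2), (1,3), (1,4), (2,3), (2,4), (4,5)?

Step 1: Count edges incident to each vertex:
  deg(1) = 3 (neighbors: 2, 3, 4)
  deg(2) = 3 (neighbors: 1, 3, 4)
  deg(3) = 2 (neighbors: 1, 2)
  deg(4) = 3 (neighbors: 1, 2, 5)
  deg(5) = 1 (neighbors: 4)

Step 2: Sum all degrees:
  3 + 3 + 2 + 3 + 1 = 12

Verification: sum of degrees = 2 * |E| = 2 * 6 = 12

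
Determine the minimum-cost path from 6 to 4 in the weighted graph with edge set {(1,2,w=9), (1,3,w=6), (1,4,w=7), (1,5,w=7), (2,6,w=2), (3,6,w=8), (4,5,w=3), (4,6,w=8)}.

Step 1: Build adjacency list with weights:
  1: 2(w=9), 3(w=6), 4(w=7), 5(w=7)
  2: 1(w=9), 6(w=2)
  3: 1(w=6), 6(w=8)
  4: 1(w=7), 5(w=3), 6(w=8)
  5: 1(w=7), 4(w=3)
  6: 2(w=2), 3(w=8), 4(w=8)

Step 2: Apply Dijkstra's algorithm from vertex 6:
  Visit vertex 6 (distance=0)
    Update dist[2] = 2
    Update dist[3] = 8
    Update dist[4] = 8
  Visit vertex 2 (distance=2)
    Update dist[1] = 11
  Visit vertex 3 (distance=8)
  Visit vertex 4 (distance=8)
    Update dist[5] = 11

Step 3: Shortest path: 6 -> 4
Total weight: 8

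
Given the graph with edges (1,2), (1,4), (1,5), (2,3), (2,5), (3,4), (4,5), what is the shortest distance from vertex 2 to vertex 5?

Step 1: Build adjacency list:
  1: 2, 4, 5
  2: 1, 3, 5
  3: 2, 4
  4: 1, 3, 5
  5: 1, 2, 4

Step 2: BFS from vertex 2 to find shortest path to 5:
  vertex 1 reached at distance 1
  vertex 3 reached at distance 1
  vertex 5 reached at distance 1

Step 3: Shortest path: 2 -> 5
Path length: 1 edge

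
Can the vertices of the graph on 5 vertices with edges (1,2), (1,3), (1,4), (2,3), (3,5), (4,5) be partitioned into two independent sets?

Step 1: Attempt 2-coloring using BFS:
  Start at vertex 1, assign color 0
  Color vertex 2 with color 1 (neighbor of 1)
  Color vertex 3 with color 1 (neighbor of 1)
  Color vertex 4 with color 1 (neighbor of 1)

Step 2: Conflict found! Vertices 2 and 3 are adjacent but have the same color.
This means the graph contains an odd cycle.

The graph is NOT bipartite.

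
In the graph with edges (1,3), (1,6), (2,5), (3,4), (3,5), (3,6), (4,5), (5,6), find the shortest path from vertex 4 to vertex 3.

Step 1: Build adjacency list:
  1: 3, 6
  2: 5
  3: 1, 4, 5, 6
  4: 3, 5
  5: 2, 3, 4, 6
  6: 1, 3, 5

Step 2: BFS from vertex 4 to find shortest path to 3:
  vertex 3 reached at distance 1

Step 3: Shortest path: 4 -> 3
Path length: 1 edge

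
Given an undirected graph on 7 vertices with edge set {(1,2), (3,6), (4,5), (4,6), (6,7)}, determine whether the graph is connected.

Step 1: Build adjacency list from edges:
  1: 2
  2: 1
  3: 6
  4: 5, 6
  5: 4
  6: 3, 4, 7
  7: 6

Step 2: Run BFS/DFS from vertex 1:
  Visited: {1, 2}
  Reached 2 of 7 vertices

Step 3: Only 2 of 7 vertices reached. Graph is disconnected.
Connected components: {1, 2}, {3, 4, 5, 6, 7}
Answer: No, the graph is not connected (2 components).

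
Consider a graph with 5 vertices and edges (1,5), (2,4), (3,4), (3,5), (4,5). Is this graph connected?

Step 1: Build adjacency list from edges:
  1: 5
  2: 4
  3: 4, 5
  4: 2, 3, 5
  5: 1, 3, 4

Step 2: Run BFS/DFS from vertex 1:
  Visited: {1, 5, 3, 4, 2}
  Reached 5 of 5 vertices

Step 3: All 5 vertices reached from vertex 1, so the graph is connected.
Answer: Yes, the graph is connected.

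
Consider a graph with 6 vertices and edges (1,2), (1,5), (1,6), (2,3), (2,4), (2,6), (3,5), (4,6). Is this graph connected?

Step 1: Build adjacency list from edges:
  1: 2, 5, 6
  2: 1, 3, 4, 6
  3: 2, 5
  4: 2, 6
  5: 1, 3
  6: 1, 2, 4

Step 2: Run BFS/DFS from vertex 1:
  Visited: {1, 2, 5, 6, 3, 4}
  Reached 6 of 6 vertices

Step 3: All 6 vertices reached from vertex 1, so the graph is connected.
Answer: Yes, the graph is connected.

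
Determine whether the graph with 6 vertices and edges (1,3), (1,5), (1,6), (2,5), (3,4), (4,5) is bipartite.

Step 1: Attempt 2-coloring using BFS:
  Start at vertex 1, assign color 0
  Color vertex 3 with color 1 (neighbor of 1)
  Color vertex 5 with color 1 (neighbor of 1)
  Color vertex 6 with color 1 (neighbor of 1)
  Color vertex 4 with color 0 (neighbor of 3)
  Color vertex 2 with color 0 (neighbor of 5)

Step 2: 2-coloring succeeded. No conflicts found.
  Set A (color 0): {1, 2, 4}
  Set B (color 1): {3, 5, 6}

The graph is bipartite with partition {1, 2, 4}, {3, 5, 6}.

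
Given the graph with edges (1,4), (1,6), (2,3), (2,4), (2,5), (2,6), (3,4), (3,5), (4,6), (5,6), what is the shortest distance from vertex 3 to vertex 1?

Step 1: Build adjacency list:
  1: 4, 6
  2: 3, 4, 5, 6
  3: 2, 4, 5
  4: 1, 2, 3, 6
  5: 2, 3, 6
  6: 1, 2, 4, 5

Step 2: BFS from vertex 3 to find shortest path to 1:
  vertex 2 reached at distance 1
  vertex 4 reached at distance 1
  vertex 5 reached at distance 1
  vertex 6 reached at distance 2
  vertex 1 reached at distance 2

Step 3: Shortest path: 3 -> 4 -> 1
Path length: 2 edges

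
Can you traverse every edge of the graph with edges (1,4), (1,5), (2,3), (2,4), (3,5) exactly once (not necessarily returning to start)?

Step 1: Find the degree of each vertex:
  deg(1) = 2
  deg(2) = 2
  deg(3) = 2
  deg(4) = 2
  deg(5) = 2

Step 2: Count vertices with odd degree:
  All vertices have even degree (0 odd-degree vertices)

Step 3: Apply Euler's theorem:
  - Eulerian circuit exists iff graph is connected and all vertices have even degree
  - Eulerian path exists iff graph is connected and has 0 or 2 odd-degree vertices

Graph is connected with 0 odd-degree vertices.
Both Eulerian circuit and Eulerian path exist.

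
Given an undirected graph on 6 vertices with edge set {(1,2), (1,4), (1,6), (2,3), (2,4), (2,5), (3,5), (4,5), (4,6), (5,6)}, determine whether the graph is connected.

Step 1: Build adjacency list from edges:
  1: 2, 4, 6
  2: 1, 3, 4, 5
  3: 2, 5
  4: 1, 2, 5, 6
  5: 2, 3, 4, 6
  6: 1, 4, 5

Step 2: Run BFS/DFS from vertex 1:
  Visited: {1, 2, 4, 6, 3, 5}
  Reached 6 of 6 vertices

Step 3: All 6 vertices reached from vertex 1, so the graph is connected.
Answer: Yes, the graph is connected.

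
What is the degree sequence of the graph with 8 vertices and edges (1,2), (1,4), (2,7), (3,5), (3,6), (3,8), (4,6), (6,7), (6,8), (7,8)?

Step 1: Count edges incident to each vertex:
  deg(1) = 2 (neighbors: 2, 4)
  deg(2) = 2 (neighbors: 1, 7)
  deg(3) = 3 (neighbors: 5, 6, 8)
  deg(4) = 2 (neighbors: 1, 6)
  deg(5) = 1 (neighbors: 3)
  deg(6) = 4 (neighbors: 3, 4, 7, 8)
  deg(7) = 3 (neighbors: 2, 6, 8)
  deg(8) = 3 (neighbors: 3, 6, 7)

Step 2: Sort degrees in non-increasing order:
  Degrees: [2, 2, 3, 2, 1, 4, 3, 3] -> sorted: [4, 3, 3, 3, 2, 2, 2, 1]

Degree sequence: [4, 3, 3, 3, 2, 2, 2, 1]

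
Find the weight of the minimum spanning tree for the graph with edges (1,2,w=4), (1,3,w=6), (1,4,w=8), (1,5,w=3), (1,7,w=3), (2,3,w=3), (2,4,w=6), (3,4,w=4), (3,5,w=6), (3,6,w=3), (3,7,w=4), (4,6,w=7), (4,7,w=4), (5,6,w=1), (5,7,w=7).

Apply Kruskal's algorithm (sort edges by weight, add if no cycle):

Sorted edges by weight:
  (5,6) w=1
  (1,7) w=3
  (1,5) w=3
  (2,3) w=3
  (3,6) w=3
  (1,2) w=4
  (3,4) w=4
  (3,7) w=4
  (4,7) w=4
  (1,3) w=6
  (2,4) w=6
  (3,5) w=6
  (4,6) w=7
  (5,7) w=7
  (1,4) w=8

Add edge (5,6) w=1 -- no cycle. Running total: 1
Add edge (1,7) w=3 -- no cycle. Running total: 4
Add edge (1,5) w=3 -- no cycle. Running total: 7
Add edge (2,3) w=3 -- no cycle. Running total: 10
Add edge (3,6) w=3 -- no cycle. Running total: 13
Skip edge (1,2) w=4 -- would create cycle
Add edge (3,4) w=4 -- no cycle. Running total: 17

MST edges: (5,6,w=1), (1,7,w=3), (1,5,w=3), (2,3,w=3), (3,6,w=3), (3,4,w=4)
Total MST weight: 1 + 3 + 3 + 3 + 3 + 4 = 17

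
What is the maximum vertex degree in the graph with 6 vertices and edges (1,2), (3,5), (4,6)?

Step 1: Count edges incident to each vertex:
  deg(1) = 1 (neighbors: 2)
  deg(2) = 1 (neighbors: 1)
  deg(3) = 1 (neighbors: 5)
  deg(4) = 1 (neighbors: 6)
  deg(5) = 1 (neighbors: 3)
  deg(6) = 1 (neighbors: 4)

Step 2: Find maximum:
  max(1, 1, 1, 1, 1, 1) = 1 (vertex 1)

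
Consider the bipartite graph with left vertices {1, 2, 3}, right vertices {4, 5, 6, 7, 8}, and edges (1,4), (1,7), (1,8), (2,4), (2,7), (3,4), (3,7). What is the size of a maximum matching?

Step 1: List the neighbors of each left vertex:
  1: 4, 7, 8
  2: 4, 7
  3: 4, 7

Step 2: Greedily match left vertices, then look for augmenting paths:
  Match 1 -- 8
  Match 2 -- 7
  Match 3 -- 4
  No augmenting path remains.

Step 3: Verify this is maximum:
  Matching size 3 = min(|L|, |R|) = min(3, 5), which is an upper bound, so this matching is maximum.

Maximum matching: {(1,8), (2,7), (3,4)}
Size: 3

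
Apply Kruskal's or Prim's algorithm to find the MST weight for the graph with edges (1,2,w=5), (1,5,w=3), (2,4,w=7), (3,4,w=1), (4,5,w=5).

Apply Kruskal's algorithm (sort edges by weight, add if no cycle):

Sorted edges by weight:
  (3,4) w=1
  (1,5) w=3
  (1,2) w=5
  (4,5) w=5
  (2,4) w=7

Add edge (3,4) w=1 -- no cycle. Running total: 1
Add edge (1,5) w=3 -- no cycle. Running total: 4
Add edge (1,2) w=5 -- no cycle. Running total: 9
Add edge (4,5) w=5 -- no cycle. Running total: 14

MST edges: (3,4,w=1), (1,5,w=3), (1,2,w=5), (4,5,w=5)
Total MST weight: 1 + 3 + 5 + 5 = 14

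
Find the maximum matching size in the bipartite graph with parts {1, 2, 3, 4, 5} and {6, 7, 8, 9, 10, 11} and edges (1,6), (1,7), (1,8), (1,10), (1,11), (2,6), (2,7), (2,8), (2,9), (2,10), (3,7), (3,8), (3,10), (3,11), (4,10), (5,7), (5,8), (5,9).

Step 1: List the neighbors of each left vertex:
  1: 6, 7, 8, 10, 11
  2: 6, 7, 8, 9, 10
  3: 7, 8, 10, 11
  4: 10
  5: 7, 8, 9

Step 2: Greedily match left vertices, then look for augmenting paths:
  Match 1 -- 6
  Match 2 -- 7
  Match 3 -- 8
  Match 4 -- 10
  Match 5 -- 9
  No augmenting path remains.

Step 3: Verify this is maximum:
  Matching size 5 = min(|L|, |R|) = min(5, 6), which is an upper bound, so this matching is maximum.

Maximum matching: {(1,6), (2,7), (3,8), (4,10), (5,9)}
Size: 5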